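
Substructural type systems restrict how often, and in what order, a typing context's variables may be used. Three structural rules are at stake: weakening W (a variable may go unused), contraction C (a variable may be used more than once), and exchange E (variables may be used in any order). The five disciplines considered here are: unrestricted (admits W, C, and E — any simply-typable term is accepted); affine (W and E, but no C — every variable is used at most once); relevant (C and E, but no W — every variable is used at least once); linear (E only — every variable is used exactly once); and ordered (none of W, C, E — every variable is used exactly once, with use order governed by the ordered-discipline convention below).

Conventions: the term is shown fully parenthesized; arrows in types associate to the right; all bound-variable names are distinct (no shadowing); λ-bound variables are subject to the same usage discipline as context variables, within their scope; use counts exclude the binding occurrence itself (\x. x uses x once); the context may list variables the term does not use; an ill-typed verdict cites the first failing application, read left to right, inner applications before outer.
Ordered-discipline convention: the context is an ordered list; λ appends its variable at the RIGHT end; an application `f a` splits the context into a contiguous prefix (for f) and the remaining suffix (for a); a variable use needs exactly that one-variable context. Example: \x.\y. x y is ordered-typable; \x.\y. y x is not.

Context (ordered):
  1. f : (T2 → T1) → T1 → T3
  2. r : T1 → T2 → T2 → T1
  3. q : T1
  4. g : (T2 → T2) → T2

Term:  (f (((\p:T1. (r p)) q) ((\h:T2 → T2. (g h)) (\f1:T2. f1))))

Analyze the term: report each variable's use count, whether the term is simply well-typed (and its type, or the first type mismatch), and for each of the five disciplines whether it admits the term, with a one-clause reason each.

variable uses: f: 1×, r: 1×, q: 1×, g: 1×, p (bound): 1×, h (bound): 1×, f1 (bound): 1×
use order (left to right): f, r, p, q, g, h, f1
typing: well-typed — term : T1 → T3
ordered: ✓ — single-use (f, r, q, g, p, h, f1), ordered derivation ok
linear: ✓ — single use per variable (f, r, q, g, p, h, f1)
affine: ✓ — f, r, q, g, p, h, f1: no repeats, contraction unneeded
relevant: ✓ — at least one use each (f, r, q, g, p, h, f1)
unrestricted: ✓ — simply typable at T1 → T3; W, C, E all held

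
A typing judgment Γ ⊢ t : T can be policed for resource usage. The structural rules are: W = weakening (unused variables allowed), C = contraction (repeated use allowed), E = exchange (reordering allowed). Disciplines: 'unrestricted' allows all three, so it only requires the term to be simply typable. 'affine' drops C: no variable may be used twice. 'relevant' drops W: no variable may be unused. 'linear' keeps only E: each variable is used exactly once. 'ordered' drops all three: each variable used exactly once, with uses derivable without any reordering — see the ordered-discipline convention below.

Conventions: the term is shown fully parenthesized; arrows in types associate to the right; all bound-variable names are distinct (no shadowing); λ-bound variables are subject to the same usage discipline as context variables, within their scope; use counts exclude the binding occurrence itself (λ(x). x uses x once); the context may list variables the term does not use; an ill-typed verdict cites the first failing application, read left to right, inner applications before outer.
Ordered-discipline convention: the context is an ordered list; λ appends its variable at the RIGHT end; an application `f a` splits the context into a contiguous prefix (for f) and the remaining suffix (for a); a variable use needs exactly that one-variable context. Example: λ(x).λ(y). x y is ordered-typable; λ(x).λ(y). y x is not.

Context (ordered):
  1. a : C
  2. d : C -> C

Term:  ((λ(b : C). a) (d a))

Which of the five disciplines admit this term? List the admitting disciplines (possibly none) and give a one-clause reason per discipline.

admitted in: unrestricted
usage: a: 2; d: 1; b [bound]: 0
uses in reading order: a, d, a
typing: the term checks, with type C
ordered: ✗, needs contraction — a ×2; unused: b — weakening required
linear: ✗, needs contraction — a ×2; unused: b — weakening required
affine: ✗, needs contraction — a ×2
relevant: ✗, unused: b — weakening required
unrestricted: ✓, typability at C is all that's needed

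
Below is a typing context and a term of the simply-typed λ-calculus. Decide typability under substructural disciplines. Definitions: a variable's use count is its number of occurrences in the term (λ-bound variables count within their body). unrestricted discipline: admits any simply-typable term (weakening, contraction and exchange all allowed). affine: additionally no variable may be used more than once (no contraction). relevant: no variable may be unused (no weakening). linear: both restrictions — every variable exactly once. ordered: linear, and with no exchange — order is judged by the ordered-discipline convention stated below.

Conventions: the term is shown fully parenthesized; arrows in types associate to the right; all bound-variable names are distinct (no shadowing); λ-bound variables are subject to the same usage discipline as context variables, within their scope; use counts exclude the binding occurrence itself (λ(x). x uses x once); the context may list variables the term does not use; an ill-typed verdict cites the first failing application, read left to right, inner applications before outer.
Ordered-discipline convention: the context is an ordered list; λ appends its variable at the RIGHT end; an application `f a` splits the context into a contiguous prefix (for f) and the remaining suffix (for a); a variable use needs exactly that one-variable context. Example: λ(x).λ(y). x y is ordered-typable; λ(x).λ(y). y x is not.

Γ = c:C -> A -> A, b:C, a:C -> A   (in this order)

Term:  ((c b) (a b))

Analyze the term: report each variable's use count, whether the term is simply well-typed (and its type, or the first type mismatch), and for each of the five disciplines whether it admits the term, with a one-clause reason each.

variable uses: c ×1; b ×2; a ×1
uses in reading order: c, b, a, b
typing: well-typed — term : A
ordered ✗ (repeated use of b ×2)
linear ✗ (repeated use of b ×2)
affine ✗ (repeated use of b ×2)
relevant ✓ (every one of c, b, a appears)
unrestricted ✓ (well-typed at A; no restrictions here)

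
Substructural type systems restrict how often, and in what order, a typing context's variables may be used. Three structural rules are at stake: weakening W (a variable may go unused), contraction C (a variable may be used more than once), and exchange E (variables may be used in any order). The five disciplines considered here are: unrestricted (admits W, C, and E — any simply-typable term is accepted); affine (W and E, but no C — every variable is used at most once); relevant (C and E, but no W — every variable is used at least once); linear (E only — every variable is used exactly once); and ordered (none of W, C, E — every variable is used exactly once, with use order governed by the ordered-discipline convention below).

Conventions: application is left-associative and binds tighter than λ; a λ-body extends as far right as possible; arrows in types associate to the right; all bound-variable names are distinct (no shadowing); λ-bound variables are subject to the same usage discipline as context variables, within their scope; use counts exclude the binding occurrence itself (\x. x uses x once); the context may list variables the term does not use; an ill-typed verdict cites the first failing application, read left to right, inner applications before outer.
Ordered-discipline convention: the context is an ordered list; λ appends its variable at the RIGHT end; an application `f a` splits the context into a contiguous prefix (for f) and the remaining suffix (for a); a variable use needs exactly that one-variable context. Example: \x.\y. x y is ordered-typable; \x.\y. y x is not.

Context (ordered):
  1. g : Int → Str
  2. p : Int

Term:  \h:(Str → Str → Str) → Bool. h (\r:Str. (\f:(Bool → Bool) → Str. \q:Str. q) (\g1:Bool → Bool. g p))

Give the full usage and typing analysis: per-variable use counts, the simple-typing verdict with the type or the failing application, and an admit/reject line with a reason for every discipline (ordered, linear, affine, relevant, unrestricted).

use counts: g=1, p=1, h (λ-bound)=1, r (λ-bound)=0, f (λ-bound)=0, q (λ-bound)=1, g1 (λ-bound)=0
order of uses: h, q, g, p
typing: the term checks, with type ((Str → Str → Str) → Bool) → Bool
ordered: ✗, r, f, g1 never used (weakening)
linear: ✗, r, f, g1 never used (weakening)
affine: ✓, g, p, h, r, f, q, g1: no repeats, contraction unneeded
relevant: ✗, r, f, g1 never used (weakening)
unrestricted: ✓, simply typable at ((Str → Str → Str) → Bool) → Bool; W, C, E all held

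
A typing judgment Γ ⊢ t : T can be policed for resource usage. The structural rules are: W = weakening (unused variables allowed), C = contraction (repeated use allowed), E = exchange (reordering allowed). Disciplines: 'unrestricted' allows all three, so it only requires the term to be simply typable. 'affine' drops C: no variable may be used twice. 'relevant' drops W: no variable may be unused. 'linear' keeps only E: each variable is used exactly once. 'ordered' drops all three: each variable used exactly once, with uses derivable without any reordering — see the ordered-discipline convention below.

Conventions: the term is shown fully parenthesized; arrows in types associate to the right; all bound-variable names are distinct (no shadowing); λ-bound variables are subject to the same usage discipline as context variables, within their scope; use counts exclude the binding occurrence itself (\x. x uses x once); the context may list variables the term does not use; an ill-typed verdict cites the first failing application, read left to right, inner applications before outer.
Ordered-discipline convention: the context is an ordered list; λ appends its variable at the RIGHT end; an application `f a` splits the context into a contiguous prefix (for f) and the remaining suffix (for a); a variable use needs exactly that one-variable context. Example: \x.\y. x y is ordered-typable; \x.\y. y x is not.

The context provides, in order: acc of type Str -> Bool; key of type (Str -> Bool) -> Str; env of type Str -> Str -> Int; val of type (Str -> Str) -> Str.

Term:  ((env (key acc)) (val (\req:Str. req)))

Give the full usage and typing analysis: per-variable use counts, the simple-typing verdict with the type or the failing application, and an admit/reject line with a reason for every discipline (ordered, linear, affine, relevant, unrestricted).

variable uses: acc: 1, key: 1, env: 1, val: 1, req [bound]: 1
uses in reading order: env, key, acc, val, req
typing: well-typed — term : Int
ordered: ✗, no ordered split (uses run env, key, acc, val, req)
linear: ✓, single use per variable (acc, key, env, val, req)
affine: ✓, acc, key, env, val, req: no repeats, contraction unneeded
relevant: ✓, none of acc, key, env, val, req goes unused
unrestricted: ✓, simply typable at Int; W, C, E all held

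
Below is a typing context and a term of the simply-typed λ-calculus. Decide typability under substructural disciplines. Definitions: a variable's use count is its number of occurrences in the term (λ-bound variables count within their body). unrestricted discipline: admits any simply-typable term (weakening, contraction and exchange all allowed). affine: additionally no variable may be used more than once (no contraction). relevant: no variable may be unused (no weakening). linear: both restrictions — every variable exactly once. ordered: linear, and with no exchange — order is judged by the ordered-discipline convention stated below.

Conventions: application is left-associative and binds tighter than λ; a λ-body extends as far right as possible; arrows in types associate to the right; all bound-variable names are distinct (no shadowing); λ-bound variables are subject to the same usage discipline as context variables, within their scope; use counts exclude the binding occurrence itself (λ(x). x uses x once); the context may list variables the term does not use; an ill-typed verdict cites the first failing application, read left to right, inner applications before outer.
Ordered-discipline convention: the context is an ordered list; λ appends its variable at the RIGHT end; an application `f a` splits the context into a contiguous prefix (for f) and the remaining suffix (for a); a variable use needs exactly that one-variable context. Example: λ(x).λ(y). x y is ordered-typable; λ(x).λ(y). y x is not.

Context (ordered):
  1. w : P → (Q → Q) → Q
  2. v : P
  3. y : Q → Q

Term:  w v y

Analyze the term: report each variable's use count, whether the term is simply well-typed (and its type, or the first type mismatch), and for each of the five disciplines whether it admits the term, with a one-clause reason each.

counts: w ×1; v ×1; y ×1
left-to-right use order: w, v, y
typing: ✓ — Q
ordered: ✓, w, v, y: once each, no exchange needed
linear: ✓, w, v, y: one use apiece
affine: ✓, none of w, v, y used more than once
relevant: ✓, at least one use each (w, v, y)
unrestricted: ✓, type-checks (Q) and nothing is barred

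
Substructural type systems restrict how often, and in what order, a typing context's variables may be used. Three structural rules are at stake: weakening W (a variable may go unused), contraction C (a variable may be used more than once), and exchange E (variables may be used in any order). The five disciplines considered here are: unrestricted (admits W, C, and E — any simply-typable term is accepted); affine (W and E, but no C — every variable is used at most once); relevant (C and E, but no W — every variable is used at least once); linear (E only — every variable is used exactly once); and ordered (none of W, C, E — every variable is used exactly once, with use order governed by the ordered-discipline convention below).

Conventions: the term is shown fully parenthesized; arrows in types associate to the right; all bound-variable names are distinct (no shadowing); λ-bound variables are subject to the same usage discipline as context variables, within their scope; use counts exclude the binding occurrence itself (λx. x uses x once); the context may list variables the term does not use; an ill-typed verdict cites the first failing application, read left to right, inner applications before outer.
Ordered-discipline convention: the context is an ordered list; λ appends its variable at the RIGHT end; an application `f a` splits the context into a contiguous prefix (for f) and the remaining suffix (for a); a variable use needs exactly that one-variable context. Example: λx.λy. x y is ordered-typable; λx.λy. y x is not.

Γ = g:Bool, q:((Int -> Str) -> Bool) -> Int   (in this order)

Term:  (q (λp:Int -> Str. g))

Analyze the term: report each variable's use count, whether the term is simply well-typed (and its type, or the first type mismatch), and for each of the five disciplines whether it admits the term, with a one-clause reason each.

variable uses: g=1; q=1; p (bound)=0
use order (left to right): q, g
typing: well-typed at Int
ordered: ✗, p never used (weakening)
linear: ✗, p never used (weakening)
affine: ✓, g, q, p: no repeats, contraction unneeded
relevant: ✗, p never used (weakening)
unrestricted: ✓, typability at Int is all that's needed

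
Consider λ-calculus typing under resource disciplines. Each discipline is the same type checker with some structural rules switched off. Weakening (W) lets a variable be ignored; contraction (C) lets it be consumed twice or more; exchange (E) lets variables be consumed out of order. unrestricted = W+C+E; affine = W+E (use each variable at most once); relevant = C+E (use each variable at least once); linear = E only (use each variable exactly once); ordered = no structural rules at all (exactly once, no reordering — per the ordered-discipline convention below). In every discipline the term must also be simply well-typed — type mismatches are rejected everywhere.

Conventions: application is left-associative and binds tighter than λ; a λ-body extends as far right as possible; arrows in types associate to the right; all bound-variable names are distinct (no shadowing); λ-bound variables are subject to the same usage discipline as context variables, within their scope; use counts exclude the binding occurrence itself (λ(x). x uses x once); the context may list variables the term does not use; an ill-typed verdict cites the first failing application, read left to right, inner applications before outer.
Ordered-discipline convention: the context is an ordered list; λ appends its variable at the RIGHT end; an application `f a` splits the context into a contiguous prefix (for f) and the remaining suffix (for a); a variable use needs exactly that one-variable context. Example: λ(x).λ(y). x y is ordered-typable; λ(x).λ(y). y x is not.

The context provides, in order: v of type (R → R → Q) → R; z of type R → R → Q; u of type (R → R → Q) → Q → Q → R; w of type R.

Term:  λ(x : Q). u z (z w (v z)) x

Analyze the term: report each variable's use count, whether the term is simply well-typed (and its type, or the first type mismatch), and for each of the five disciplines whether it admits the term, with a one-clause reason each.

counts: v: 1; z: 3; u: 1; w: 1; x (bound): 1
use order (left to right): u, z, z, w, v, z, x
typing: well-typed — term : Q → R
ordered: ✗ — z ×3 used more than once (contraction)
linear: ✗ — z ×3 used more than once (contraction)
affine: ✗ — z ×3 used more than once (contraction)
relevant: ✓ — v, z, u, w, x: all used, weakening unneeded
unrestricted: ✓ — well-typed at Q → R; no restrictions here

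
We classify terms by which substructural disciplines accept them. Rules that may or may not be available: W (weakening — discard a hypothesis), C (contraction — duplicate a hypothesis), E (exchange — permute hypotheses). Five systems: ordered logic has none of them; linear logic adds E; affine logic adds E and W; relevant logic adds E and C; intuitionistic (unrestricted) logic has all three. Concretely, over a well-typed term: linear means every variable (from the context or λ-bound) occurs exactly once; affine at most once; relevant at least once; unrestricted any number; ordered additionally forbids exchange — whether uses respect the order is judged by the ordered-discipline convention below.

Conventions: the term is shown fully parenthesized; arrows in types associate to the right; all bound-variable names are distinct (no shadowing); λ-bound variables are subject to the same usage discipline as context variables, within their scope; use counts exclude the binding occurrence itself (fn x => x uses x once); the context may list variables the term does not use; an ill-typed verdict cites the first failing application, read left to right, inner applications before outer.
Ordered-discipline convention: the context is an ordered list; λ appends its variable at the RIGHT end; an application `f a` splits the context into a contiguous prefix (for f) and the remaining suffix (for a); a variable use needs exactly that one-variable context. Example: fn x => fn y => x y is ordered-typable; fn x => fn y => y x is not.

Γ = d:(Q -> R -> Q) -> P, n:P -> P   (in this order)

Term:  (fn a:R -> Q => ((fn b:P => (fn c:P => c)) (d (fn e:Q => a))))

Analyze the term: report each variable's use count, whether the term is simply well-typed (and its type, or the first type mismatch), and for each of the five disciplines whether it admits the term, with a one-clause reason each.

use counts: d=1; n=0; a [bound]=1; b [bound]=0; c [bound]=1; e [bound]=0
uses in reading order: c, d, a
typing: well-typed — term : (R -> Q) -> P -> P
ordered: ✗, unused: n, b, e — weakening required
linear: ✗, unused: n, b, e — weakening required
affine: ✓, no duplicate uses among d, n, a, b, c, e
relevant: ✗, unused: n, b, e — weakening required
unrestricted: ✓, simply typable at (R -> Q) -> P -> P; W, C, E all held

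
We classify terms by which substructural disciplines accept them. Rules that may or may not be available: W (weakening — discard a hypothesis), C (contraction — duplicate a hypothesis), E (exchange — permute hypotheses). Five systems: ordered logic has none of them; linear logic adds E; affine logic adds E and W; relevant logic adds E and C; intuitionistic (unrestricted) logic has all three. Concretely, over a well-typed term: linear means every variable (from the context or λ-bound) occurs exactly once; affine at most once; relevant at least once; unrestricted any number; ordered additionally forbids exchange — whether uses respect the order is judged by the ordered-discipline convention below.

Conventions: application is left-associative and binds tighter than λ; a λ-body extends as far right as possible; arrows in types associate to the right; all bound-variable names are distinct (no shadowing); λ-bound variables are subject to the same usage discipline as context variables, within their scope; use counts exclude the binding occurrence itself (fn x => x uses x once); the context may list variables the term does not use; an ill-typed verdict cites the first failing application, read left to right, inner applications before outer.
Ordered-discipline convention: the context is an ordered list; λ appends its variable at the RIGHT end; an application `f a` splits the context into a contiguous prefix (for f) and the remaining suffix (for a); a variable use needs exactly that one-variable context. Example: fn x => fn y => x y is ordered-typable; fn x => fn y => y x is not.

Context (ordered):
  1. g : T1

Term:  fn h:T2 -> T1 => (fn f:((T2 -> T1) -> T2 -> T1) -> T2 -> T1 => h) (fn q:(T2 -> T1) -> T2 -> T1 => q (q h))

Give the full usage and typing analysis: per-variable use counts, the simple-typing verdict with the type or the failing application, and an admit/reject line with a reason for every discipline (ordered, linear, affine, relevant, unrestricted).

use counts: g ×0; h (λ-bound) ×2; f (λ-bound) ×0; q (λ-bound) ×2
order of uses: h, q, q, h
typing: the term checks, with type (T2 -> T1) -> T2 -> T1
ordered: ✗ — needs contraction — h ×2, q ×2; g, f left unused
linear: ✗ — needs contraction — h ×2, q ×2; g, f left unused
affine: ✗ — needs contraction — h ×2, q ×2
relevant: ✗ — g, f left unused
unrestricted: ✓ — typability at (T2 -> T1) -> T2 -> T1 is all that's needed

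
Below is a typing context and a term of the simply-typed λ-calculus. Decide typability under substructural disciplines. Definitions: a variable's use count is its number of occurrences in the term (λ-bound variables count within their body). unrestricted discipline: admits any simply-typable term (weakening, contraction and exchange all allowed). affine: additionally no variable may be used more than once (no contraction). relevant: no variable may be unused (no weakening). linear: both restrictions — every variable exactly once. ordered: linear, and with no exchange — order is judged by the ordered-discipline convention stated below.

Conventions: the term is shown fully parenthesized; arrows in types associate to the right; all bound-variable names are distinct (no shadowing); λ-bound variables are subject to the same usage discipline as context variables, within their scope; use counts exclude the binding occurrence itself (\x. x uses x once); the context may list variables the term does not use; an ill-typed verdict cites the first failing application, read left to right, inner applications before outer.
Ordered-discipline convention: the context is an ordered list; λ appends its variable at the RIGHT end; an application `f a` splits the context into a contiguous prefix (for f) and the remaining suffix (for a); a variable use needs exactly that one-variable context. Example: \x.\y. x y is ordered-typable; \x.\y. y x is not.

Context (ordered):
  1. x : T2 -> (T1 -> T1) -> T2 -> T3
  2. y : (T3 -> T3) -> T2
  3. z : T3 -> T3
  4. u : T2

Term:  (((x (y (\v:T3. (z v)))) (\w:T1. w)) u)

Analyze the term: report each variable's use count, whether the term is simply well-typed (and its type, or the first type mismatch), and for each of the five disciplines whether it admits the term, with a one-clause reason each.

use counts: x: 1×; y: 1×; z: 1×; u: 1×; v [bound]: 1×; w [bound]: 1×
use order (left to right): x, y, z, v, w, u
typing: well-typed — term : T3
ordered: ✓ — x, y, z, u, v, w once each; derivable with no W/C/E
linear: ✓ — each of x, y, z, u, v, w used exactly once
affine: ✓ — at most one use each (x, y, z, u, v, w)
relevant: ✓ — x, y, z, u, v, w: all used, weakening unneeded
unrestricted: ✓ — type-checks (T3) and nothing is barred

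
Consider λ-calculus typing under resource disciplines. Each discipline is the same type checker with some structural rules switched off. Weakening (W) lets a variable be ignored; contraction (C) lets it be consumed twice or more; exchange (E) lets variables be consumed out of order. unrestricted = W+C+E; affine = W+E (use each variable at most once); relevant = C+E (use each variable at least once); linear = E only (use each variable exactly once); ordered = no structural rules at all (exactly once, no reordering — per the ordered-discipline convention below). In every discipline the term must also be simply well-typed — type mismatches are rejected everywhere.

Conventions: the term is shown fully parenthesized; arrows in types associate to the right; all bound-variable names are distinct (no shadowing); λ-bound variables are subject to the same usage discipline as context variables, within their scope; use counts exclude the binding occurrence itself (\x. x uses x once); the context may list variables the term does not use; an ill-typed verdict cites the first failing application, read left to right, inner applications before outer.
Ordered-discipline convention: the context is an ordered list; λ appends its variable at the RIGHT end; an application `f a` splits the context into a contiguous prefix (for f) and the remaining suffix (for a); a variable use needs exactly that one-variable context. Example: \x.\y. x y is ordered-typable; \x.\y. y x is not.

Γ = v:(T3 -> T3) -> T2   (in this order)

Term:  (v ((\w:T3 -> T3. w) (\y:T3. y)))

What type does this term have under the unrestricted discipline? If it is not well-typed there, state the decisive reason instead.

term : T2
usage: v ×1; w (bound) ×1; y (bound) ×1
order of uses: v, w, y
typing: well-typed at T2
all disciplines: ordered ✓, linear ✓, affine ✓, relevant ✓, unrestricted ✓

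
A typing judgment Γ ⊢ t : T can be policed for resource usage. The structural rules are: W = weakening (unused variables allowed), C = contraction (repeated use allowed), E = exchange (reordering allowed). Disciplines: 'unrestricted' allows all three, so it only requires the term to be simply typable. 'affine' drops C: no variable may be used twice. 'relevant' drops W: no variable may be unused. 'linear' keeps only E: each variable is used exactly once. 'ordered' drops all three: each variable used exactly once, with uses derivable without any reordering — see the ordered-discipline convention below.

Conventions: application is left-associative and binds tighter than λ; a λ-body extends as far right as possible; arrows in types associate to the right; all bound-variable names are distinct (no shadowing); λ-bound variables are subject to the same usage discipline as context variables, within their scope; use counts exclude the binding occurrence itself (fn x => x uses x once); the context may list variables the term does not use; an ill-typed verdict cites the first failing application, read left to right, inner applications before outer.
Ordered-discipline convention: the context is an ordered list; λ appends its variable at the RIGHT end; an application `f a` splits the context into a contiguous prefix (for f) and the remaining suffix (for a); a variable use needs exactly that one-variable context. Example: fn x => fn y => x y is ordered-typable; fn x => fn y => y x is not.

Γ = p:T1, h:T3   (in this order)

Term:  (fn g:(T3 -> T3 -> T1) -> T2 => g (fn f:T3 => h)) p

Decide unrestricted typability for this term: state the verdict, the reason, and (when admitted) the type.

no — the type mismatch rejects it
usage: p=1, h=1, g [bound]=1, f [bound]=0
order of uses: g, h, p
typing: ill-typed: a function awaiting T3 -> T3 -> T1 gets T3 -> T3
across the five disciplines: ordered ✗; linear ✗; affine ✗; relevant ✗; unrestricted ✗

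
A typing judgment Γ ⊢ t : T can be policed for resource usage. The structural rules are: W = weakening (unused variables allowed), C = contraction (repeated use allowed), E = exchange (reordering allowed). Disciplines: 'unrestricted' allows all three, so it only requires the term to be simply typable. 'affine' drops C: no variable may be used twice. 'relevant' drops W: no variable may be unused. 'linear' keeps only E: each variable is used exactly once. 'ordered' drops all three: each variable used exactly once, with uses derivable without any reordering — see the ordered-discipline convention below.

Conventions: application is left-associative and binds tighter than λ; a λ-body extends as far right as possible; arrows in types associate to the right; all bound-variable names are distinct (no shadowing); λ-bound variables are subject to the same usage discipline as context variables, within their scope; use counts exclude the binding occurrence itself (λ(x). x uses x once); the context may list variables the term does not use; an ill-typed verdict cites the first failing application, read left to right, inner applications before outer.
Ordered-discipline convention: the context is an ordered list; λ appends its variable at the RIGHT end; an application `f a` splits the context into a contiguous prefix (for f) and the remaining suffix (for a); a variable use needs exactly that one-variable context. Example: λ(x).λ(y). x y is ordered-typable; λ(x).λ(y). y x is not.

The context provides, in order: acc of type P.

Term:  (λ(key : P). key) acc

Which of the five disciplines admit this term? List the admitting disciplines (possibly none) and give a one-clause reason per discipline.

admitted by: ordered, linear, affine, relevant, unrestricted
usage: acc=1, key (λ-bound)=1
uses in reading order: key, acc
typing: well-typed — term : P
ordered: ✓ — acc, key: once each, no exchange needed
linear: ✓ — single use per variable (acc, key)
affine: ✓ — none of acc, key used more than once
relevant: ✓ — acc, key: all used, weakening unneeded
unrestricted: ✓ — type-checks (P) and nothing is barred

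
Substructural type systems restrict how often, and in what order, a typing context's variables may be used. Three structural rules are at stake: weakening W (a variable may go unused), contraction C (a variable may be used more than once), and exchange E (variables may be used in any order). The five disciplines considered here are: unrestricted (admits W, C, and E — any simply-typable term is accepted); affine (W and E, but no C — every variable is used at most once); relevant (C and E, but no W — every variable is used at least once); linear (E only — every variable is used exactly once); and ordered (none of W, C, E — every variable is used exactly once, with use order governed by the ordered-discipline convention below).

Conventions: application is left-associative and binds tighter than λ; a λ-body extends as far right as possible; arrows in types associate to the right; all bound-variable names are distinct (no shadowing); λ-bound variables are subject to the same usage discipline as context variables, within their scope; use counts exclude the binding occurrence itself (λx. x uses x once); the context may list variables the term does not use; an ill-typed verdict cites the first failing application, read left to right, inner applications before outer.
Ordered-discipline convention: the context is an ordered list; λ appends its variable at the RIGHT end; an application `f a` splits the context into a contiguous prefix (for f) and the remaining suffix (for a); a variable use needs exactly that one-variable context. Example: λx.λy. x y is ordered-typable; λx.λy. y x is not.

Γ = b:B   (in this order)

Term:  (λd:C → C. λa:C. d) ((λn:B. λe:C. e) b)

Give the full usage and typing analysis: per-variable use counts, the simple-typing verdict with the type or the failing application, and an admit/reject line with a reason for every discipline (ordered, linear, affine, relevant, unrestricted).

variable uses: b: 1×; d (bound): 1×; a (bound): 0×; n (bound): 0×; e (bound): 1×
use order (left to right): d, e, b
typing: the term checks, with type C → C → C
ordered ✗ (a, n left unused)
linear ✗ (a, n left unused)
affine ✓ (no duplicate uses among b, d, a, n, e)
relevant ✗ (a, n left unused)
unrestricted ✓ (typability at C → C → C is all that's needed)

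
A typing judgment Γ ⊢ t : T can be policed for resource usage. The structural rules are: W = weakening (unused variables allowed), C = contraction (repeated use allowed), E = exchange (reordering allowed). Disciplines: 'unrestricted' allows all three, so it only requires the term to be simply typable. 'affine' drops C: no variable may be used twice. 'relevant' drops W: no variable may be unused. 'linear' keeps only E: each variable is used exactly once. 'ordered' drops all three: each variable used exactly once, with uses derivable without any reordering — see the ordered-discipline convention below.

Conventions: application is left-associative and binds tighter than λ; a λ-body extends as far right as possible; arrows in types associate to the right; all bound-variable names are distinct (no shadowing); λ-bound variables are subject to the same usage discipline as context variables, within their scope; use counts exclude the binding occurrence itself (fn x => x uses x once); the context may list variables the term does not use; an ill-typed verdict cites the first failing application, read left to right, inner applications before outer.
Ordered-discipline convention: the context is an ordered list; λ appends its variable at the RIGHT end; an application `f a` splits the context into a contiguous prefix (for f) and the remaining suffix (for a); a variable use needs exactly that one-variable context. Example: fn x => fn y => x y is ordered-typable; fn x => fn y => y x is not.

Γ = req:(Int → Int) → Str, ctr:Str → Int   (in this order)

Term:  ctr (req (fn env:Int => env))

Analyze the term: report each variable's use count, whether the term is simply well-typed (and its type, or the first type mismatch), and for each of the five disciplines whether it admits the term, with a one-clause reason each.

variable uses: req ×1; ctr ×1; env [bound] ×1
use order (left to right): ctr, req, env
typing: ✓ — Int
ordered ✗ (needs exchange: uses follow ctr, req, env)
linear ✓ (each of req, ctr, env used exactly once)
affine ✓ (no duplicate uses among req, ctr, env)
relevant ✓ (none of req, ctr, env goes unused)
unrestricted ✓ (type-checks (Int) and nothing is barred)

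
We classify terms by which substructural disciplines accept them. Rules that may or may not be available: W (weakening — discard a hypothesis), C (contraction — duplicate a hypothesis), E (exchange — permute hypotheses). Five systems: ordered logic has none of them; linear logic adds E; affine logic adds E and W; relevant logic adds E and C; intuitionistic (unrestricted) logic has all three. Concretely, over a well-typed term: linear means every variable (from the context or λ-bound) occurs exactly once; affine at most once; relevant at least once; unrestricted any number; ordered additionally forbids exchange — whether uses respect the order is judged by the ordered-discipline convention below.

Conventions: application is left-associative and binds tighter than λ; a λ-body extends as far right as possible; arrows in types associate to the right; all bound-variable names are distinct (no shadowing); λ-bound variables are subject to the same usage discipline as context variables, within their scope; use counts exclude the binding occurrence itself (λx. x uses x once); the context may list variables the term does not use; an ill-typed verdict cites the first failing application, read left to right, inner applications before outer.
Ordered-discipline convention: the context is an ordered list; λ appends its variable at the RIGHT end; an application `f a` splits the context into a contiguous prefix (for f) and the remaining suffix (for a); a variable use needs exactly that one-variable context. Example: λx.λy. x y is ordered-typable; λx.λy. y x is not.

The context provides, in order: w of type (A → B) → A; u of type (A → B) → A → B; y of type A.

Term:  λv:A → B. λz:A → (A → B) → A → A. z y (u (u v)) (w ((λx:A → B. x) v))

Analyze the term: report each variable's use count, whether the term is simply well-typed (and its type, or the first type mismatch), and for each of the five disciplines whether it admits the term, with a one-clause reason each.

usage: w: 1×, u: 2×, y: 1×, v [bound]: 2×, z [bound]: 1×, x [bound]: 1×
left-to-right use order: z, y, u, u, v, w, x, v
typing: ✓ — (A → B) → (A → (A → B) → A → A) → A
ordered: ✗, u ×2, v ×2 used more than once (contraction)
linear: ✗, u ×2, v ×2 used more than once (contraction)
affine: ✗, u ×2, v ×2 used more than once (contraction)
relevant: ✓, at least one use each (w, u, y, v, z, x)
unrestricted: ✓, well-typed at (A → B) → (A → (A → B) → A → A) → A; no restrictions here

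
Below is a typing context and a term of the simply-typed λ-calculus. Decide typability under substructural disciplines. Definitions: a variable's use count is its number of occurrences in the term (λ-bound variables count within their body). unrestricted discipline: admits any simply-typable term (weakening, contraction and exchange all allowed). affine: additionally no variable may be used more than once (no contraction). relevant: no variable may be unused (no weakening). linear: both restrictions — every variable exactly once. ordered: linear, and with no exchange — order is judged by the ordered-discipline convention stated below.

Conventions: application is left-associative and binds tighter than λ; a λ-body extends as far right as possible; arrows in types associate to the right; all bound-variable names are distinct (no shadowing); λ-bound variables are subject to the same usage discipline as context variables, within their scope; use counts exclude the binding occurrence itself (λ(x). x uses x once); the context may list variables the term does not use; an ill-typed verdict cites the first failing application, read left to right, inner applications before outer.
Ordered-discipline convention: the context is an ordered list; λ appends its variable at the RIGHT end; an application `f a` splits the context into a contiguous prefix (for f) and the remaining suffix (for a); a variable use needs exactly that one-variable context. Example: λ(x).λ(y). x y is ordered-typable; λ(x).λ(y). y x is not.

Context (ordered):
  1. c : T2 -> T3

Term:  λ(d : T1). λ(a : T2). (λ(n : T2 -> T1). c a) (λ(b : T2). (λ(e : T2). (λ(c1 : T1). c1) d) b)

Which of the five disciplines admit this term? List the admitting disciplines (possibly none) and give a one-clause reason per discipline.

admitted in: affine, unrestricted
variable uses: c=1; d (λ-bound)=1; a (λ-bound)=1; n (λ-bound)=0; b (λ-bound)=1; e (λ-bound)=0; c1 (λ-bound)=1
use order (left to right): c, a, c1, d, b
typing: well-typed — term : T1 -> T2 -> T3
ordered: ✗, needs weakening: n, e unused
linear: ✗, needs weakening: n, e unused
affine: ✓, at most one use each (c, d, a, n, b, e, c1)
relevant: ✗, needs weakening: n, e unused
unrestricted: ✓, typability at T1 -> T2 -> T3 is all that's needed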